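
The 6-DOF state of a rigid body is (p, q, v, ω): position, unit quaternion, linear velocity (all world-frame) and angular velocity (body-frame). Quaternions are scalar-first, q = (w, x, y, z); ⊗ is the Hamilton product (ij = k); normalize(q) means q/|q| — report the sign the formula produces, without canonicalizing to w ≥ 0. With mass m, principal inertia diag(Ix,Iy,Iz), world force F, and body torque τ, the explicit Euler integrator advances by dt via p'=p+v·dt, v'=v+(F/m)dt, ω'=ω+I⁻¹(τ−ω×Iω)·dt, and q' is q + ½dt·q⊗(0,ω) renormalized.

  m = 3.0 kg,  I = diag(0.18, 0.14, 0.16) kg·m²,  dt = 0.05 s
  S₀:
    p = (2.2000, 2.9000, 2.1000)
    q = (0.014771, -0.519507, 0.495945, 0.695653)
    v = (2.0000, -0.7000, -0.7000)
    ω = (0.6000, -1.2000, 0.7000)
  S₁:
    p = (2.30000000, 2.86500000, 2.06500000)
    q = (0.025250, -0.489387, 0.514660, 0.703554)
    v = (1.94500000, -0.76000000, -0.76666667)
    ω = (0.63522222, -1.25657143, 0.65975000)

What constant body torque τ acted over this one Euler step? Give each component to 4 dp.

τ = (0.1100, -0.1500, -0.1000)

ω₁ − ω₀ = (0.03522222, -0.05657143, -0.04025000)
I·α + gyro = (0.1100, -0.1500, -0.1000)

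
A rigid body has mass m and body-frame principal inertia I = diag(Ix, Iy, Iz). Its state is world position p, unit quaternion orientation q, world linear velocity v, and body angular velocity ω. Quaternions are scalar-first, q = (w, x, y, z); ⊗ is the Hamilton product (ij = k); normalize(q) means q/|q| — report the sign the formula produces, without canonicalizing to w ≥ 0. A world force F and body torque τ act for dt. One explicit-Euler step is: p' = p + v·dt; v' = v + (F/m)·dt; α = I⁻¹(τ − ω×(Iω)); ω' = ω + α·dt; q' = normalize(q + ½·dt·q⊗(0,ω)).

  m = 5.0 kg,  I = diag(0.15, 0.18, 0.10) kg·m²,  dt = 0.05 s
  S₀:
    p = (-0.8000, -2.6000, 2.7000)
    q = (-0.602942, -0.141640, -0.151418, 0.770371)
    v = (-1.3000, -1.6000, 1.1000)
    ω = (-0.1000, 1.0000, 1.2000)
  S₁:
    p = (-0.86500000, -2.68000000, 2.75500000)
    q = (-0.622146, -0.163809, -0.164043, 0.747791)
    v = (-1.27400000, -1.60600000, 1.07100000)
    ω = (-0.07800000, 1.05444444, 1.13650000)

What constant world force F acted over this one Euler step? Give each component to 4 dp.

F = (2.6000, -0.6000, -2.9000)

v₁ − v₀ = (0.02600000, -0.00600000, -0.02900000)
m·(v₁−v₀)/dt = (2.6000, -0.6000, -2.9000)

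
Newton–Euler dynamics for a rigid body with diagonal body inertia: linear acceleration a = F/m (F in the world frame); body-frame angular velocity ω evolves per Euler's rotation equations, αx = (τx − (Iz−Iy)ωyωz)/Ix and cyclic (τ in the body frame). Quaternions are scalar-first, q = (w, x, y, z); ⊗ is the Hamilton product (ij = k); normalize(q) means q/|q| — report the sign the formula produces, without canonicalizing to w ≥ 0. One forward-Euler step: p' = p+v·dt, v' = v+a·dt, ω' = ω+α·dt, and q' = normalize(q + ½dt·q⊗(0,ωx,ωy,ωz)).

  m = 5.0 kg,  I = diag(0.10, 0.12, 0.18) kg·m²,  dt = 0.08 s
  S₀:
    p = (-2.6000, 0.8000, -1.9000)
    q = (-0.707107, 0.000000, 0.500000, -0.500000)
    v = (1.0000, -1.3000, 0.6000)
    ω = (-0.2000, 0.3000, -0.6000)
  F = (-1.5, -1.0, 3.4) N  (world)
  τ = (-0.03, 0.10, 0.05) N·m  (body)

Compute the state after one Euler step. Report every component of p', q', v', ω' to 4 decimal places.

precession coupling ω×(Iω) = (-0.0108, -0.0096, -0.0012)
angular accel α = (-0.1920, 0.9133, 0.2844)
ω' = ω + α·dt = (-0.2154, 0.3731, -0.5772)
Hamilton product q⊗(0,ω) = (-0.4500000, -0.0085786, -0.1121321, 0.5242642)
updated quaternion q' = (-0.7248, -0.0003, 0.4953, -0.4788)
a = F/m = (-0.3000, -0.2000, 0.6800)
new position p' = (-2.5200, 0.6960, -1.8520)
v' = v + a·dt = (0.9760, -1.3160, 0.6544)

p' = (-2.5200, 0.6960, -1.8520)
q' = (-0.7248, -0.0003, 0.4953, -0.4788)
v' = (0.9760, -1.3160, 0.6544)
ω' = (-0.2154, 0.3731, -0.5772)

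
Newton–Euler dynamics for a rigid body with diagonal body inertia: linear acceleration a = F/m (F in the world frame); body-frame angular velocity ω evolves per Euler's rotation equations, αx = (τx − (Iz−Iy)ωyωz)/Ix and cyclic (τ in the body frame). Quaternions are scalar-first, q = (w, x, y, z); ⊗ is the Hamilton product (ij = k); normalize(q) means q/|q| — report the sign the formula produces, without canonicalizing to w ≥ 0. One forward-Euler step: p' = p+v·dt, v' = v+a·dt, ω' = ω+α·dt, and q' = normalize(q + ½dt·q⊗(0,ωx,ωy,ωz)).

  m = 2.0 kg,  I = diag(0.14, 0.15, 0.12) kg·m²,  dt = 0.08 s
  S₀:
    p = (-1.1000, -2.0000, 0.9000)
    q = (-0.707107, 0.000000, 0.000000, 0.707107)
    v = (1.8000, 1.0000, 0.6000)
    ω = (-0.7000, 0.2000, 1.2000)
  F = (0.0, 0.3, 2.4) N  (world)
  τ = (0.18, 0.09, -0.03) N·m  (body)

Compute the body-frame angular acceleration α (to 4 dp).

ω×(Iω) gyroscopic = (-0.0072, -0.0168, -0.0014)
angular accel α = (1.3371, 0.7120, -0.2383)

α = (1.3371, 0.7120, -0.2383)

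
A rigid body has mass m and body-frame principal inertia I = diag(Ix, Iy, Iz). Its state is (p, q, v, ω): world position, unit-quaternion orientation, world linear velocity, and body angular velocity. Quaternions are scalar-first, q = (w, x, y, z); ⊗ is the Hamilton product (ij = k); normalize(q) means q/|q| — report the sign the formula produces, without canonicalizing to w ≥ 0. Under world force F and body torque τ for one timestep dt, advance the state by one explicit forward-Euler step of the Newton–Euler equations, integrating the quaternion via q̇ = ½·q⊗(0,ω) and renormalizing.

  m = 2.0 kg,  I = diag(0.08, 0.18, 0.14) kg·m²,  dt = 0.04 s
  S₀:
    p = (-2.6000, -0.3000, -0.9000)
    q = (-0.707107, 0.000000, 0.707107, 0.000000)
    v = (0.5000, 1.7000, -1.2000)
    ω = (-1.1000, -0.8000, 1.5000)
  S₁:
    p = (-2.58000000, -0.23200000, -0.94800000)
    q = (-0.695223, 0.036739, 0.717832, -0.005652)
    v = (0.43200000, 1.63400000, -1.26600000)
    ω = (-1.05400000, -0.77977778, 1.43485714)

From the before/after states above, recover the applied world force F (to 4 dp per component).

velocity change Δv = (-0.06800000, -0.06600000, -0.06600000)
F = m·Δv/dt = (-3.4000, -3.3000, -3.3000)

F = (-3.4000, -3.3000, -3.3000)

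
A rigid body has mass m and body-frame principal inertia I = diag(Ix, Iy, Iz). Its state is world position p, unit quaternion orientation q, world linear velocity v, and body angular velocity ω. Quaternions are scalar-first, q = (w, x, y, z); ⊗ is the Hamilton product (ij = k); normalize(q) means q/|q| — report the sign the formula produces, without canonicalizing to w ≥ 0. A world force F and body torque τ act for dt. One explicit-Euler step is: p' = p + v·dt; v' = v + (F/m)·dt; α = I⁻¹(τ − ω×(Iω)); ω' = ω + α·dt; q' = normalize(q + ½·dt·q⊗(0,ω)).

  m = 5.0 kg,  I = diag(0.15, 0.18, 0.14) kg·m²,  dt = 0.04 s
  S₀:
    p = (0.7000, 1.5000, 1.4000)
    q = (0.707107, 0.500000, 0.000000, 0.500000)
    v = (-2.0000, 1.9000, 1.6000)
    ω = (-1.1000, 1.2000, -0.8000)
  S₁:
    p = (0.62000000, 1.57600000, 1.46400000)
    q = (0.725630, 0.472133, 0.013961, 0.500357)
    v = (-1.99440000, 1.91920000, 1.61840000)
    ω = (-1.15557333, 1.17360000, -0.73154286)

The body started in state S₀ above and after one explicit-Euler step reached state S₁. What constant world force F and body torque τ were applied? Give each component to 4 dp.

F = (0.7000, 2.4000, 2.3000)
τ = (-0.1700, -0.1100, 0.2000)

velocity change Δv = (0.00560000, 0.01920000, 0.01840000)
m·(v₁−v₀)/dt = (0.7000, 2.4000, 2.3000)
Δω = ω₁−ω₀ = (-0.05557333, -0.02640000, 0.06845714)
I·α + gyro = (-0.1700, -0.1100, 0.2000)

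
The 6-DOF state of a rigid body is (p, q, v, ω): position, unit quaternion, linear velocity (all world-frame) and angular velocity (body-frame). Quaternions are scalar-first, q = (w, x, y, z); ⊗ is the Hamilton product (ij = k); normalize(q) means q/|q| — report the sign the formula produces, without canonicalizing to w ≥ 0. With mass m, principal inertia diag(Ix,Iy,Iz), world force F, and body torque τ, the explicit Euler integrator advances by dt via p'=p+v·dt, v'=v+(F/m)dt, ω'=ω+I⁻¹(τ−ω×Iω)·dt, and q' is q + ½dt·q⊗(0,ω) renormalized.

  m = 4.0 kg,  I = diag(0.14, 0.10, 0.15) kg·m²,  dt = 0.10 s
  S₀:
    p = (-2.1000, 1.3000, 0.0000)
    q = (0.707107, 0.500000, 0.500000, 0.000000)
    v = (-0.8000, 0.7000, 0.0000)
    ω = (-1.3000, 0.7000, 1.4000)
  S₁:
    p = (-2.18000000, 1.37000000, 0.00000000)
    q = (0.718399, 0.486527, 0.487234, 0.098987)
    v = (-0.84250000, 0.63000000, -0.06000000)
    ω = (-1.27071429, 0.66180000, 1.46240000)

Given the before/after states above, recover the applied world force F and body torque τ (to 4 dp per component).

velocity change Δv = (-0.04250000, -0.07000000, -0.06000000)
m·(v₁−v₀)/dt = (-1.7000, -2.8000, -2.4000)
Δω = ω₁−ω₀ = (0.02928571, -0.03820000, 0.06240000)
τ = I·(Δω/dt) + ω₀×(Iω₀) = (0.0900, -0.0200, 0.1300)

F = (-1.7000, -2.8000, -2.4000)
τ = (0.0900, -0.0200, 0.1300)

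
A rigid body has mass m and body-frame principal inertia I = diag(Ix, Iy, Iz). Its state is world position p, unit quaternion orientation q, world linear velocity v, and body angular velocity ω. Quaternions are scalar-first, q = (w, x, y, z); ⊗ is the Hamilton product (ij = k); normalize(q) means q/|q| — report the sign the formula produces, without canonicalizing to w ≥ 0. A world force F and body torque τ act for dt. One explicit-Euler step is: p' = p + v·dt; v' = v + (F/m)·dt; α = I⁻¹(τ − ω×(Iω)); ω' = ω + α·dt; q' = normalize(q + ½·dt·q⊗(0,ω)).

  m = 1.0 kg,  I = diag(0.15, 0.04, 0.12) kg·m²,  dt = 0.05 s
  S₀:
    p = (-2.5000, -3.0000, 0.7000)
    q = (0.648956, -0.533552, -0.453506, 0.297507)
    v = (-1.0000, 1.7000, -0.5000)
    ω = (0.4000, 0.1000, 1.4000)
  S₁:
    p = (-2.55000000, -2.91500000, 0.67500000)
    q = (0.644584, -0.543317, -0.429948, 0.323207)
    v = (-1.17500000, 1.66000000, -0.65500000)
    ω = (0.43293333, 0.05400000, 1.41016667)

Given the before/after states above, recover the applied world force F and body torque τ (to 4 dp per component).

Δv = v₁−v₀ = (-0.17500000, -0.04000000, -0.15500000)
m·(v₁−v₀)/dt = (-3.5000, -0.8000, -3.1000)
Δω = ω₁−ω₀ = (0.03293333, -0.04600000, 0.01016667)
gyro term ω₀×Iω₀ = (0.0112, 0.0168, -0.0044)
τ = I·(Δω/dt) + ω₀×(Iω₀) = (0.1100, -0.0200, 0.0200)

F = (-3.5000, -0.8000, -3.1000)
τ = (0.1100, -0.0200, 0.0200)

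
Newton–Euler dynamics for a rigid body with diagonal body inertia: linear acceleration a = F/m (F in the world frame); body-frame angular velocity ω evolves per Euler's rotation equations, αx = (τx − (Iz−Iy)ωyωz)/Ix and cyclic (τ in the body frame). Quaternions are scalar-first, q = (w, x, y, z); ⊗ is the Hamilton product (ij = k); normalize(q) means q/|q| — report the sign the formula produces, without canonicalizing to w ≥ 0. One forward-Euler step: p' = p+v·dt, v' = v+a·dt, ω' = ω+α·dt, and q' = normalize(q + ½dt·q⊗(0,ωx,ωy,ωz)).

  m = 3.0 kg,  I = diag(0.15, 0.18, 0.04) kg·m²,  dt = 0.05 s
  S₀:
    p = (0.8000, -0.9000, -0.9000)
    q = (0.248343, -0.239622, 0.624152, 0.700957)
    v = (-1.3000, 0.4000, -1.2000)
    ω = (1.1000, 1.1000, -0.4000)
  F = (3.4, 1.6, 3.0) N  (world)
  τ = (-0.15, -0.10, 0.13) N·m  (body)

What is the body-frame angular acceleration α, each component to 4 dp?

ω×(Iω) gyroscopic = (0.0616, -0.0484, 0.0363)
(τ − ω×Iω)/I = (-1.4107, -0.2867, 2.3425)

α = (-1.4107, -0.2867, 2.3425)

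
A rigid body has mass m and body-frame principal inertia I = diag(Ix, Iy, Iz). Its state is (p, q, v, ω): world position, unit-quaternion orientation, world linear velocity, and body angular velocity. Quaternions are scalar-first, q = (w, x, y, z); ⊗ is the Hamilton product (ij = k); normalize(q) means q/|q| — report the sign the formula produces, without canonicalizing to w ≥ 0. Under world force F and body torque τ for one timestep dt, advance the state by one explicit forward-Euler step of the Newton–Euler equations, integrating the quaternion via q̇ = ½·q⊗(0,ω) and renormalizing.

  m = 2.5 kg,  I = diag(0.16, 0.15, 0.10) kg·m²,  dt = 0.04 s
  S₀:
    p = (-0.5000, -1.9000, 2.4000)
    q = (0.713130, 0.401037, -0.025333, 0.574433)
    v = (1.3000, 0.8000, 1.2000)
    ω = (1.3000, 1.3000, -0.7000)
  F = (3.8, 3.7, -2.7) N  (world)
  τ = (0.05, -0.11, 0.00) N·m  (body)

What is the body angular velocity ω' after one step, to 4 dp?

ω' = (1.3011, 1.2852, -0.6932)

ω×(Iω) gyroscopic = (0.0455, -0.0546, -0.0169)
α = I⁻¹(τ − ω×Iω) = (0.0281, -0.3693, 0.1690)
ω' = ω + α·dt = (1.3011, 1.2852, -0.6932)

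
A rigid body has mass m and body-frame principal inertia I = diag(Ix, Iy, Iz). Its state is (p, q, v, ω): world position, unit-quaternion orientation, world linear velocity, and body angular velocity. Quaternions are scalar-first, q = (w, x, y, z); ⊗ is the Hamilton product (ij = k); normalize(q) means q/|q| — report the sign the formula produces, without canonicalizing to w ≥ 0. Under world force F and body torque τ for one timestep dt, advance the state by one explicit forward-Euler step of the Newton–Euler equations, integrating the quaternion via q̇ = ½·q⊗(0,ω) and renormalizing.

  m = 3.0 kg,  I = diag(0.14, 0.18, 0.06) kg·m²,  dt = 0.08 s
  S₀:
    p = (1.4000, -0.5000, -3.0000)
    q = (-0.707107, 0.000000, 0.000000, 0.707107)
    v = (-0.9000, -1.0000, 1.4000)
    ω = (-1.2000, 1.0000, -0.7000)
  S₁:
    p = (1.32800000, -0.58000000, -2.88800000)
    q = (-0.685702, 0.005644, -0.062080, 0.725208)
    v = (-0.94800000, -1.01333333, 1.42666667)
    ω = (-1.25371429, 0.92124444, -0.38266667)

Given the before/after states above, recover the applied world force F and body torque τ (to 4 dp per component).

ω₁ − ω₀ = (-0.05371429, -0.07875556, 0.31733333)
gyro term ω₀×Iω₀ = (0.0840, 0.0672, -0.0480)
I·α + gyro = (-0.0100, -0.1100, 0.1900)
velocity change Δv = (-0.04800000, -0.01333333, 0.02666667)
F = m·Δv/dt = (-1.8000, -0.5000, 1.0000)

F = (-1.8000, -0.5000, 1.0000)
τ = (-0.0100, -0.1100, 0.1900)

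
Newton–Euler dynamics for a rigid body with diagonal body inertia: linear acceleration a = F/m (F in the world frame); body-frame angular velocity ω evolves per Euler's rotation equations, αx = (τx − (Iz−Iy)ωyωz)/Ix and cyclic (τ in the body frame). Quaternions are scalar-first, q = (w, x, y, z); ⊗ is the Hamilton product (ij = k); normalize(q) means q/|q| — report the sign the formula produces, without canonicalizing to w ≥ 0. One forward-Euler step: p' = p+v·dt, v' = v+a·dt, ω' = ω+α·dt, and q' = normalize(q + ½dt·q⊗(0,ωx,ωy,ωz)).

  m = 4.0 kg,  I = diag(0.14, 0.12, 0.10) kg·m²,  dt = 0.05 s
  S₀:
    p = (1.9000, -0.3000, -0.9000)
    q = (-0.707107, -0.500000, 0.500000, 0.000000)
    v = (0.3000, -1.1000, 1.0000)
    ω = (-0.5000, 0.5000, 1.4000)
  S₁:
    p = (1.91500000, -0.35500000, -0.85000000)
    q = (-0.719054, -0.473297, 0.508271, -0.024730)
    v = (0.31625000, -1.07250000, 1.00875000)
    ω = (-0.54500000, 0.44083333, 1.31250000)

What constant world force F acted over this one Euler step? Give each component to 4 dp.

v₁ − v₀ = (0.01625000, 0.02750000, 0.00875000)
m·(v₁−v₀)/dt = (1.3000, 2.2000, 0.7000)

F = (1.3000, 2.2000, 0.7000)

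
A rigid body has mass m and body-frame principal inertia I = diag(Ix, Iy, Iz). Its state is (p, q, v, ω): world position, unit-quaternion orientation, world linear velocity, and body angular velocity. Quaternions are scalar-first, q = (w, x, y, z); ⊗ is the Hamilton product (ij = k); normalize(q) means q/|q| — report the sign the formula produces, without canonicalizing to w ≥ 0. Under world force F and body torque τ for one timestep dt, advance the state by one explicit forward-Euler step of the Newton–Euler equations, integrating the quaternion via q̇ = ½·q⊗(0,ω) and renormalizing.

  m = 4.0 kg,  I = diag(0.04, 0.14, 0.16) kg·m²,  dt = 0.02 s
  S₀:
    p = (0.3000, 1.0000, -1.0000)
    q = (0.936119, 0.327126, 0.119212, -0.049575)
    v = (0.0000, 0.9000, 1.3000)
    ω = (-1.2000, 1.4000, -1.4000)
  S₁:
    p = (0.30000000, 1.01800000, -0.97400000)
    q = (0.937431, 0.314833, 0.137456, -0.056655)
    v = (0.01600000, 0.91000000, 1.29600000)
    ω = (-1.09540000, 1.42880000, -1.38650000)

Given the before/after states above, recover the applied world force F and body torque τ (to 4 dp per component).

ω₁ − ω₀ = (0.10460000, 0.02880000, 0.01350000)
ω₀×(Iω₀) = (-0.0392, -0.2016, -0.1680)
I·α + gyro = (0.1700, 0.0000, -0.0600)
v₁ − v₀ = (0.01600000, 0.01000000, -0.00400000)
applied force F = (3.2000, 2.0000, -0.8000)

F = (3.2000, 2.0000, -0.8000)
τ = (0.1700, 0.0000, -0.0600)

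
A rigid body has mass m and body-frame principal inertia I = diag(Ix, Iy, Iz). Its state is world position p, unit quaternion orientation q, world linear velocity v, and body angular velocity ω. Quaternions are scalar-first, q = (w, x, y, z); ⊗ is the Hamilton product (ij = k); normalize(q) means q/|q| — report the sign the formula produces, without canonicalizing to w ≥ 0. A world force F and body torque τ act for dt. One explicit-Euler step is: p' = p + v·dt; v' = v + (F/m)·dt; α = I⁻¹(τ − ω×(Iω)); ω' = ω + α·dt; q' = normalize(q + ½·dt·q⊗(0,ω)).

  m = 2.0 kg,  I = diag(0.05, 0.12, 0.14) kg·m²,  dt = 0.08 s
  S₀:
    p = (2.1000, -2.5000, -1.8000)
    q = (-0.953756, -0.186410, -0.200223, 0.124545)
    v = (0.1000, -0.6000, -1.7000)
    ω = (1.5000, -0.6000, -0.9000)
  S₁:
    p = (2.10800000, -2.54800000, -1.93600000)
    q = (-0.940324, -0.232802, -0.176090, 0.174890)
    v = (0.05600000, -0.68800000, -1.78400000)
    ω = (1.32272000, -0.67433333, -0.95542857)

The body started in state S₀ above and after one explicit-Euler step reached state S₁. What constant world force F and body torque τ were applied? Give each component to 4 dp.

Δv = v₁−v₀ = (-0.04400000, -0.08800000, -0.08400000)
F = m·Δv/dt = (-1.1000, -2.2000, -2.1000)
rate change Δω = (-0.17728000, -0.07433333, -0.05542857)
ω₀×(Iω₀) = (0.0108, 0.1215, -0.0630)
τ = I·(Δω/dt) + ω₀×(Iω₀) = (-0.1000, 0.0100, -0.1600)

F = (-1.1000, -2.2000, -2.1000)
τ = (-0.1000, 0.0100, -0.1600)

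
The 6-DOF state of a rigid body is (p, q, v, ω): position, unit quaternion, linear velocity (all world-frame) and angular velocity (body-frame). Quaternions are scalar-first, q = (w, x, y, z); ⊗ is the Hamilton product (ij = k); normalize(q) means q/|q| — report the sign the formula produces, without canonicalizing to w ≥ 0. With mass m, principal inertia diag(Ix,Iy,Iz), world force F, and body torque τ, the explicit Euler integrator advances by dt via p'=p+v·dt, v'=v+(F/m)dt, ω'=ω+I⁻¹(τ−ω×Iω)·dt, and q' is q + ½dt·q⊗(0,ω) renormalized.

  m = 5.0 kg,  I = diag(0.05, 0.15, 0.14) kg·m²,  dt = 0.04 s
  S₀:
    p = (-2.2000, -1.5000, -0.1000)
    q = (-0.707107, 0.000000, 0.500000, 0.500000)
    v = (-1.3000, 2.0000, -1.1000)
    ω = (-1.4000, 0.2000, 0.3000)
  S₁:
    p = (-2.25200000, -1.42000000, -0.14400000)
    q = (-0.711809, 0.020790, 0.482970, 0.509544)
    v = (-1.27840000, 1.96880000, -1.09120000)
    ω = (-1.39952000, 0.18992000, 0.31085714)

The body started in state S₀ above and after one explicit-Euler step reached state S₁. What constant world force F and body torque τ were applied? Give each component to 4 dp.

F = (2.7000, -3.9000, 1.1000)
τ = (0.0000, 0.0000, 0.0100)

ω₁ − ω₀ = (0.00048000, -0.01008000, 0.01085714)
precession coupling = (-0.0006, 0.0378, -0.0280)
applied torque τ = (0.0000, 0.0000, 0.0100)
Δv = v₁−v₀ = (0.02160000, -0.03120000, 0.00880000)
m·(v₁−v₀)/dt = (2.7000, -3.9000, 1.1000)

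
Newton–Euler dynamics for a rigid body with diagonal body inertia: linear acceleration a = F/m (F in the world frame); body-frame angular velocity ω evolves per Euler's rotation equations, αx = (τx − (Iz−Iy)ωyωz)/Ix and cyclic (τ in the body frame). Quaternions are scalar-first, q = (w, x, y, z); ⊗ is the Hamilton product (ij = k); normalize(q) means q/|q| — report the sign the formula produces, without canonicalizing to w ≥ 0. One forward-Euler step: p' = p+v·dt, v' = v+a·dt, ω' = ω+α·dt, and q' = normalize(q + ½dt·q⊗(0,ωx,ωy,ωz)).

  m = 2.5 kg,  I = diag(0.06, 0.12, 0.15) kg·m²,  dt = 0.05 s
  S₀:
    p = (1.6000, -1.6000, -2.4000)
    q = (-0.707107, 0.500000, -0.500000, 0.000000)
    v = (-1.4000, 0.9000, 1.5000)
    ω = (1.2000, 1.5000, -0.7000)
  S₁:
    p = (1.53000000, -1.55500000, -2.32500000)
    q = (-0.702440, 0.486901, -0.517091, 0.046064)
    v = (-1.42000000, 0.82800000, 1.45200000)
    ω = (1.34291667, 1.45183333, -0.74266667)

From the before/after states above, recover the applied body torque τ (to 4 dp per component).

ω₁ − ω₀ = (0.14291667, -0.04816667, -0.04266667)
precession coupling = (-0.0315, 0.0756, 0.1080)
τ = I·(Δω/dt) + ω₀×(Iω₀) = (0.1400, -0.0400, -0.0200)

τ = (0.1400, -0.0400, -0.0200)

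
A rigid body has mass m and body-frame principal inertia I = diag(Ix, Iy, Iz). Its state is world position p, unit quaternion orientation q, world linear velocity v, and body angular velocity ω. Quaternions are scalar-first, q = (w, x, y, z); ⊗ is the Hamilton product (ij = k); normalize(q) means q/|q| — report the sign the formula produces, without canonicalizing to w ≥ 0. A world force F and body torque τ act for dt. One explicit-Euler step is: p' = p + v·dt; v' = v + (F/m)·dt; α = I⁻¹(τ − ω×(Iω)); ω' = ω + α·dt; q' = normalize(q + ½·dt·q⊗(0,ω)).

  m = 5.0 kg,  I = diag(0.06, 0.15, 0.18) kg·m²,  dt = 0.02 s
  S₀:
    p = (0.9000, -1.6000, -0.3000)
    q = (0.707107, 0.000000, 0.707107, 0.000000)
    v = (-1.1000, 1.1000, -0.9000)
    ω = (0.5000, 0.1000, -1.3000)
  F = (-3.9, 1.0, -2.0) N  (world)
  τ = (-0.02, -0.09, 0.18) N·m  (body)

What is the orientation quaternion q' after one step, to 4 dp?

q' = (0.7063, -0.0057, 0.7077, -0.0127)

2q̇ = q⊗(0,ω) = (-0.0707107, -0.5656856, 0.0707107, -1.2727926)
q + ½dt·q⊗(0,ω), renormalized = (0.7063, -0.0057, 0.7077, -0.0127)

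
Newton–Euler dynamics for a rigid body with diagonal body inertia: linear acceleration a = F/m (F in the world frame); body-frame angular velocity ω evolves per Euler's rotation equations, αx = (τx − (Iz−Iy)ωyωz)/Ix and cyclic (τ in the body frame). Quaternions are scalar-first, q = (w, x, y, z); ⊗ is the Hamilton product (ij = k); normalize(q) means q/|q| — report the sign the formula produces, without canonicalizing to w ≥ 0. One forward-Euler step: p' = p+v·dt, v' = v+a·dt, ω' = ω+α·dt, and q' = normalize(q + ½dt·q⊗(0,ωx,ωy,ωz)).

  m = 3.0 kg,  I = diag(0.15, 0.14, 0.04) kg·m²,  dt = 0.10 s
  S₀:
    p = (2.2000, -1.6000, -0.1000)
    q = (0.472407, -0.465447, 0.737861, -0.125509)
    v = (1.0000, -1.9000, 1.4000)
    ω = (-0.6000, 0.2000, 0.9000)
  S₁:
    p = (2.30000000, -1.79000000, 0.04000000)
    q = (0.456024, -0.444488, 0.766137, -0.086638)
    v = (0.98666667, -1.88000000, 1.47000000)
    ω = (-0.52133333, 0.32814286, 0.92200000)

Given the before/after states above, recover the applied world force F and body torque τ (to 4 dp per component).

v₁ − v₀ = (-0.01333333, 0.02000000, 0.07000000)
applied force F = (-0.4000, 0.6000, 2.1000)
ω₁ − ω₀ = (0.07866667, 0.12814286, 0.02200000)
gyro term ω₀×Iω₀ = (-0.0180, -0.0594, 0.0012)
applied torque τ = (0.1000, 0.1200, 0.0100)

F = (-0.4000, 0.6000, 2.1000)
τ = (0.1000, 0.1200, 0.0100)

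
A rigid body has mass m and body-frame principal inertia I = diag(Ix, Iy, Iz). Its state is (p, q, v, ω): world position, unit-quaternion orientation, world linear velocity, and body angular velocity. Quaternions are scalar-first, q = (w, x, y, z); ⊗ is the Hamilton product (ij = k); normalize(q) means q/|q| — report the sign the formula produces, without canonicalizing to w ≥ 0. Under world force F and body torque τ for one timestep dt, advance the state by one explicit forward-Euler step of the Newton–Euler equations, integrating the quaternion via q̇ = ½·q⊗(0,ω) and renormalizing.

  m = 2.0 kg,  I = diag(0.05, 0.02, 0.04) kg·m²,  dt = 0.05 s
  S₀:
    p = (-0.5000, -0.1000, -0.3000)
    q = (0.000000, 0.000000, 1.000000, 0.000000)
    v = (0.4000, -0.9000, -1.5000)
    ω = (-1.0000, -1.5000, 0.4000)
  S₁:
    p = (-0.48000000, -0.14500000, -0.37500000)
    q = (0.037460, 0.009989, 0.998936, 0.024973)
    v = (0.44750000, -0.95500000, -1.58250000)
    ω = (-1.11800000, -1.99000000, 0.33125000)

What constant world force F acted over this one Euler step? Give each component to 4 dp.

velocity change Δv = (0.04750000, -0.05500000, -0.08250000)
F = m·Δv/dt = (1.9000, -2.2000, -3.3000)

F = (1.9000, -2.2000, -3.3000)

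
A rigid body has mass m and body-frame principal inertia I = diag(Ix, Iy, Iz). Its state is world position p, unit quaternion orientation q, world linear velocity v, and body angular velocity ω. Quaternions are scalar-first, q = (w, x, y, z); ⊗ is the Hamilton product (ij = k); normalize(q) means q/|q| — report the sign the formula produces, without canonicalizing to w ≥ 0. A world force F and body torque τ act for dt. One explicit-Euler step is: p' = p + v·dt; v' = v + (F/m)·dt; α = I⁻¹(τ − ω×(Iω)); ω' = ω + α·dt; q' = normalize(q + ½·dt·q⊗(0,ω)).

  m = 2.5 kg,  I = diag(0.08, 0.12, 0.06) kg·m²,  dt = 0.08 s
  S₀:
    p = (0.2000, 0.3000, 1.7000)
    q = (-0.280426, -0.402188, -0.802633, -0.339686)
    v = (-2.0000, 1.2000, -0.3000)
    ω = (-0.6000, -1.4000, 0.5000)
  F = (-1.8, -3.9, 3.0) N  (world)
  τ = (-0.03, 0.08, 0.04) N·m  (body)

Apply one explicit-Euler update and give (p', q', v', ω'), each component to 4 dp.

p' = (0.0400, 0.3960, 1.6760)
q' = (-0.3276, -0.4297, -0.7692, -0.3413)
v' = (-2.0576, 1.0752, -0.2040)
ω' = (-0.6720, -1.3427, 0.5085)

gyro term ω×Iω = (0.0420, -0.0060, 0.0336)
(τ − ω×Iω)/I = (-0.9000, 0.7167, 0.1067)
ω' = ω + α·dt = (-0.6720, -1.3427, 0.5085)
Hamilton product q⊗(0,ω) = (-1.1951560, -0.7086213, 0.7975020, -0.0587296)
q' = normalize(q + ½dt·q⊗(0,ω)) = (-0.3276, -0.4297, -0.7692, -0.3413)
a = F/m = (-0.7200, -1.5600, 1.2000)
p' = p + v·dt = (0.0400, 0.3960, 1.6760)
new velocity v' = (-2.0576, 1.0752, -0.2040)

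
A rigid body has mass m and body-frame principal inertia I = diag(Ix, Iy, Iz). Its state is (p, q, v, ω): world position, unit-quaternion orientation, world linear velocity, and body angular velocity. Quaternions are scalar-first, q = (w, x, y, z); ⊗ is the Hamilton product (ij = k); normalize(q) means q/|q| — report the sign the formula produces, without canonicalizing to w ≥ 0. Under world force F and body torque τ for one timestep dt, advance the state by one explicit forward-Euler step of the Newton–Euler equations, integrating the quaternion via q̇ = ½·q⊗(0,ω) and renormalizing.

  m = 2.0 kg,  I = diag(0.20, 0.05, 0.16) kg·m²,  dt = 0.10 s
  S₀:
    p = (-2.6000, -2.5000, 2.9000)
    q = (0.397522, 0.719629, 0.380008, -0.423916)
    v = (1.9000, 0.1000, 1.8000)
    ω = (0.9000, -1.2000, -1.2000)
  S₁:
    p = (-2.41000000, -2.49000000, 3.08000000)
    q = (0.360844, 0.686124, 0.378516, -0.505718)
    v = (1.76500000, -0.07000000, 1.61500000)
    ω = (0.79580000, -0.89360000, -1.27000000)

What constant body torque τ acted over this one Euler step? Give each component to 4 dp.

ω₁ − ω₀ = (-0.10420000, 0.30640000, -0.07000000)
precession coupling = (0.1584, -0.0432, 0.1620)
applied torque τ = (-0.0500, 0.1100, 0.0500)

τ = (-0.0500, 0.1100, 0.0500)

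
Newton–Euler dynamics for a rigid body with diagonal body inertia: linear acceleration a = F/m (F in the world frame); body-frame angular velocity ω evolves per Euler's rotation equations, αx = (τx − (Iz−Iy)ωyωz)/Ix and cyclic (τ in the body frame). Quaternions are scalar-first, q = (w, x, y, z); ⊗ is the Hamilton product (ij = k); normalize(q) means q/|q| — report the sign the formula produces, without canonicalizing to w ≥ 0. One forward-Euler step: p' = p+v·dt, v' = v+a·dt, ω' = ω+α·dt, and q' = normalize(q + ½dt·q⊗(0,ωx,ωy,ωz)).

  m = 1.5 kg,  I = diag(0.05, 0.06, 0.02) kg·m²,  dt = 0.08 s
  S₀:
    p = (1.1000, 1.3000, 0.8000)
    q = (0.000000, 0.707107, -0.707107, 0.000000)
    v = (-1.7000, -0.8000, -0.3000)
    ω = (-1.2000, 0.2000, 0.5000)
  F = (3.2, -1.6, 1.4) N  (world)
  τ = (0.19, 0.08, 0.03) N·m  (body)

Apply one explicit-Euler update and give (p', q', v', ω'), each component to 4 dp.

ω×(Iω) gyroscopic = (-0.0040, -0.0180, -0.0024)
angular accel α = (3.8800, 1.6333, 1.6200)
ω' = ω + α·dt = (-0.8896, 0.3307, 0.6296)
Hamilton product q⊗(0,ω) = (0.9899498, -0.3535535, -0.3535535, -0.7071070)
q + ½dt·q⊗(0,ω), renormalized = (0.0395, 0.6920, -0.7203, -0.0282)
a = (2.1333, -1.0667, 0.9333)
new position p' = (0.9640, 1.2360, 0.7760)
v' = v + a·dt = (-1.5293, -0.8853, -0.2253)

p' = (0.9640, 1.2360, 0.7760)
q' = (0.0395, 0.6920, -0.7203, -0.0282)
v' = (-1.5293, -0.8853, -0.2253)
ω' = (-0.8896, 0.3307, 0.6296)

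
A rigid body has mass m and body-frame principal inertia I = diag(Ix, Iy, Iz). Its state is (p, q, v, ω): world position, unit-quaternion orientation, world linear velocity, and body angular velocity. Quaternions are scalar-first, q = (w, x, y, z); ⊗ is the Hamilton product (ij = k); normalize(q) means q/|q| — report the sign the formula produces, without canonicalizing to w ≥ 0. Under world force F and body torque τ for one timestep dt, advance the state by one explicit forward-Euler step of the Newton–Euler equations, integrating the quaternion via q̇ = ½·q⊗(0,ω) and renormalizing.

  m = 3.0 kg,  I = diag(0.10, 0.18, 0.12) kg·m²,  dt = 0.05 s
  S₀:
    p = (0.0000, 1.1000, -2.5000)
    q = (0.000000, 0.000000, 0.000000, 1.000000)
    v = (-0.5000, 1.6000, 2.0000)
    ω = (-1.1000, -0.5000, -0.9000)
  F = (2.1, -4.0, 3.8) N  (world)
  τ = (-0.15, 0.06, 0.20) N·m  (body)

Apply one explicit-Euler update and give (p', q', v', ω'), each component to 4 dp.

gyro term ω×Iω = (-0.0270, -0.0198, 0.0440)
α = I⁻¹(τ − ω×Iω) = (-1.2300, 0.4433, 1.3000)
ω + α·dt = (-1.1615, -0.4778, -0.8350)
2q̇ = q⊗(0,ω) = (0.9000000, 0.5000000, -1.1000000, 0.0000000)
updated quaternion q' = (0.0225, 0.0125, -0.0275, 0.9993)
linear accel F/m = (0.7000, -1.3333, 1.2667)
new position p' = (-0.0250, 1.1800, -2.4000)
v + (F/m)dt = (-0.4650, 1.5333, 2.0633)

p' = (-0.0250, 1.1800, -2.4000)
q' = (0.0225, 0.0125, -0.0275, 0.9993)
v' = (-0.4650, 1.5333, 2.0633)
ω' = (-1.1615, -0.4778, -0.8350)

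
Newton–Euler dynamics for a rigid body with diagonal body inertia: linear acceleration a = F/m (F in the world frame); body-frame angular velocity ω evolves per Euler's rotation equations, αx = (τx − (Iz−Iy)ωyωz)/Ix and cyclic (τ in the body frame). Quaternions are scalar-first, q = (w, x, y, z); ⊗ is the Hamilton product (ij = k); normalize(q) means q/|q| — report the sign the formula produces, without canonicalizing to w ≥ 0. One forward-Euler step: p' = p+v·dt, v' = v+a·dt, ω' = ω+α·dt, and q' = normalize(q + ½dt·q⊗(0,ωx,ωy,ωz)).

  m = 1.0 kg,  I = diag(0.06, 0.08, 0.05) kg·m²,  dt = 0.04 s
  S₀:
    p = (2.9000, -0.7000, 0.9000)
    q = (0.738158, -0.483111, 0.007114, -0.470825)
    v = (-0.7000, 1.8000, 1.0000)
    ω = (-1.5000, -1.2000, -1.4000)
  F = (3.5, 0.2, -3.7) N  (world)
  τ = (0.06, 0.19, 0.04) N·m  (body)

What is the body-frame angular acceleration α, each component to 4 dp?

gyro term ω×Iω = (-0.0504, 0.0210, 0.0360)
α = I⁻¹(τ − ω×Iω) = (1.8400, 2.1125, 0.0800)

α = (1.8400, 2.1125, 0.0800)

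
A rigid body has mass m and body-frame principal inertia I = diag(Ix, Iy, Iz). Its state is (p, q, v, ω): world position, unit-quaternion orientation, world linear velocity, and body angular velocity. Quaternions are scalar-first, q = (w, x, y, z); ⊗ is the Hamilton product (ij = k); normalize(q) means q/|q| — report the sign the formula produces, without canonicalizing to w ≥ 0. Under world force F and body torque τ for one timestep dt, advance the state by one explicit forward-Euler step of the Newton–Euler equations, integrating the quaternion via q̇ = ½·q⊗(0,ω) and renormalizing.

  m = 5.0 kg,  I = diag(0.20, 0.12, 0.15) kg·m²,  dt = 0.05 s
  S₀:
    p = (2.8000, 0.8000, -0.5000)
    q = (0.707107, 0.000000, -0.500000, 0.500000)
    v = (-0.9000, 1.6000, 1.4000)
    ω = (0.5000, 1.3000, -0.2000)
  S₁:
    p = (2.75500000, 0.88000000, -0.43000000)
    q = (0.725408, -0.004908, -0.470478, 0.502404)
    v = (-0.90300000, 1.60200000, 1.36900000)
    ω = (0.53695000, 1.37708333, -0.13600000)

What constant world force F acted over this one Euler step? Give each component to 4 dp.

v₁ − v₀ = (-0.00300000, 0.00200000, -0.03100000)
applied force F = (-0.3000, 0.2000, -3.1000)

F = (-0.3000, 0.2000, -3.1000)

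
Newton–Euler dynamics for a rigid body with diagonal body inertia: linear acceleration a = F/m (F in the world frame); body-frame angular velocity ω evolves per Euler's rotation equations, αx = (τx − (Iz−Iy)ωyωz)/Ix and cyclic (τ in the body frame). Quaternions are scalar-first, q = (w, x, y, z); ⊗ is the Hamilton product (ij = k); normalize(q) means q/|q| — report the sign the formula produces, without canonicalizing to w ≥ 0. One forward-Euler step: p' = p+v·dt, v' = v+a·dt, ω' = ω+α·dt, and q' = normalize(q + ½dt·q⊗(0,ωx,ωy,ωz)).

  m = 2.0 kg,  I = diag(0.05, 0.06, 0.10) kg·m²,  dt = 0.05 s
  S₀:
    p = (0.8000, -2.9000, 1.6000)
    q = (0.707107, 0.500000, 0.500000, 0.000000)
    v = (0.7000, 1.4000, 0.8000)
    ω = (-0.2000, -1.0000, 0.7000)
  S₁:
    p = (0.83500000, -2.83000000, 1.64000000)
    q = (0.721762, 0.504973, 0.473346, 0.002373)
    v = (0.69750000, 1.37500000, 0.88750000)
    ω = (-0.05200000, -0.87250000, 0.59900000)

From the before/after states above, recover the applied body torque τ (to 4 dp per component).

rate change Δω = (0.14800000, 0.12750000, -0.10100000)
gyro term ω₀×Iω₀ = (-0.0280, 0.0070, 0.0020)
τ = I·(Δω/dt) + ω₀×(Iω₀) = (0.1200, 0.1600, -0.2000)

τ = (0.1200, 0.1600, -0.2000)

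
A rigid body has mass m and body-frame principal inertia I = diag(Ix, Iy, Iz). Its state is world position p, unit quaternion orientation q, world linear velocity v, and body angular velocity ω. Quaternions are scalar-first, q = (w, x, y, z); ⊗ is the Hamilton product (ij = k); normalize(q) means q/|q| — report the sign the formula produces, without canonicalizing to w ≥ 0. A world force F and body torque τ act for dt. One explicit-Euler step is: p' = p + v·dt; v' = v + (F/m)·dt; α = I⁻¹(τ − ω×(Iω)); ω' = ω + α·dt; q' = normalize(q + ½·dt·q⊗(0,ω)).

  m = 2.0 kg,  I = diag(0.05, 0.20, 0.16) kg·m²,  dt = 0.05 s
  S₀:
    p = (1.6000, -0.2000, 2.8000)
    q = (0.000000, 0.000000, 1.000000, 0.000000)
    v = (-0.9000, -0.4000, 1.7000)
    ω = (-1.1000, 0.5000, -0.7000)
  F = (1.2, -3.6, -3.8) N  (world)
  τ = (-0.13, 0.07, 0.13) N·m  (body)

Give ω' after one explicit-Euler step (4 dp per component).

precession coupling ω×(Iω) = (0.0140, -0.0847, -0.0825)
(τ − ω×Iω)/I = (-2.8800, 0.7735, 1.3281)
new body rate ω' = (-1.2440, 0.5387, -0.6336)

ω' = (-1.2440, 0.5387, -0.6336)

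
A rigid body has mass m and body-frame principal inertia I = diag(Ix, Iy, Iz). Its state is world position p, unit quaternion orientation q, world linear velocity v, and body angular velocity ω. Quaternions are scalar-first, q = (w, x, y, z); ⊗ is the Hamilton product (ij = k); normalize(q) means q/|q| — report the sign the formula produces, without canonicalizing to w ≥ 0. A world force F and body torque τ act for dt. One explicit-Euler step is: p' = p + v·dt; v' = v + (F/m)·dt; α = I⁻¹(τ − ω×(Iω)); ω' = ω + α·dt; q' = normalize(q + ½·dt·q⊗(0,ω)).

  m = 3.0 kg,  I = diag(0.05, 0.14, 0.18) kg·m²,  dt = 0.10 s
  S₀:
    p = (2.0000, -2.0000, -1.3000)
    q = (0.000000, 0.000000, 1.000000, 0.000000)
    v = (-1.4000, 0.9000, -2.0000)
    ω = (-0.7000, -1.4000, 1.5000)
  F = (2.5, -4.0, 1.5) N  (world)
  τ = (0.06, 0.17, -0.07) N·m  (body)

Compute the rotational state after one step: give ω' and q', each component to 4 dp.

angular accel α = (2.8800, 0.2393, -0.8789)
new body rate ω' = (-0.4120, -1.3761, 1.4121)
q⊗(0,ω) = (1.4000000, 1.5000000, 0.0000000, 0.7000000)
q + ½dt·q⊗(0,ω), renormalized = (0.0696, 0.0746, 0.9942, 0.0348)

ω' = (-0.4120, -1.3761, 1.4121)
q' = (0.0696, 0.0746, 0.9942, 0.0348)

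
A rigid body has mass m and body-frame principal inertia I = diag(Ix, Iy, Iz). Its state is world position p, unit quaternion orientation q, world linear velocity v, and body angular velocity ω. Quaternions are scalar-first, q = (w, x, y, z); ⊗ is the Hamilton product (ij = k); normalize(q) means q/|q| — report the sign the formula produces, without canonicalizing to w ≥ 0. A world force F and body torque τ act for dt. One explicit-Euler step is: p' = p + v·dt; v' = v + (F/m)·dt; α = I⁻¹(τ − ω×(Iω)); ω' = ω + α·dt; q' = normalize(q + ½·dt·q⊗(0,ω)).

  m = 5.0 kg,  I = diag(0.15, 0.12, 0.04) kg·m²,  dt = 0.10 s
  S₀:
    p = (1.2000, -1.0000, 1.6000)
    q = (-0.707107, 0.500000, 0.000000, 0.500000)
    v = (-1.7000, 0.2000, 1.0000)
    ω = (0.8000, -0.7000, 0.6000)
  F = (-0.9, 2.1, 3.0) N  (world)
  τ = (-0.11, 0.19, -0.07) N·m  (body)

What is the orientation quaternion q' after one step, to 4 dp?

q' = (-0.7407, 0.4883, 0.0297, 0.4604)

Hamilton product q⊗(0,ω) = (-0.7000000, -0.2156856, 0.5949749, -0.7742642)
q + ½dt·q⊗(0,ω), renormalized = (-0.7407, 0.4883, 0.0297, 0.4604)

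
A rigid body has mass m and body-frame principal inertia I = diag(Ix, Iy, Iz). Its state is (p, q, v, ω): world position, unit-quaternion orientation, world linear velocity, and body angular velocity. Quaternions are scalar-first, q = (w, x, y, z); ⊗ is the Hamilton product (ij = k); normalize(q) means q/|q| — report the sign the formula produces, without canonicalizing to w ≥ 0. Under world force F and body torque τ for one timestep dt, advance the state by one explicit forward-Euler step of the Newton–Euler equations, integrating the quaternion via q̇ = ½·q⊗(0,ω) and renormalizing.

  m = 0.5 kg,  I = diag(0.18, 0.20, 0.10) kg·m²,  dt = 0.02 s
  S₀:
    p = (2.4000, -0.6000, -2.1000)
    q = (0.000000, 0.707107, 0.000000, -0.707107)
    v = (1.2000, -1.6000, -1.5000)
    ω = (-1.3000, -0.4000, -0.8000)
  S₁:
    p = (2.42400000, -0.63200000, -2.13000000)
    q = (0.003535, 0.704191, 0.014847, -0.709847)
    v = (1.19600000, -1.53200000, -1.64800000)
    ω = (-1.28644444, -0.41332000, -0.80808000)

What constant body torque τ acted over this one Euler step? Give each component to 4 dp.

Δω = ω₁−ω₀ = (0.01355556, -0.01332000, -0.00808000)
precession coupling = (-0.0320, 0.0832, 0.0104)
τ = I·(Δω/dt) + ω₀×(Iω₀) = (0.0900, -0.0500, -0.0300)

τ = (0.0900, -0.0500, -0.0300)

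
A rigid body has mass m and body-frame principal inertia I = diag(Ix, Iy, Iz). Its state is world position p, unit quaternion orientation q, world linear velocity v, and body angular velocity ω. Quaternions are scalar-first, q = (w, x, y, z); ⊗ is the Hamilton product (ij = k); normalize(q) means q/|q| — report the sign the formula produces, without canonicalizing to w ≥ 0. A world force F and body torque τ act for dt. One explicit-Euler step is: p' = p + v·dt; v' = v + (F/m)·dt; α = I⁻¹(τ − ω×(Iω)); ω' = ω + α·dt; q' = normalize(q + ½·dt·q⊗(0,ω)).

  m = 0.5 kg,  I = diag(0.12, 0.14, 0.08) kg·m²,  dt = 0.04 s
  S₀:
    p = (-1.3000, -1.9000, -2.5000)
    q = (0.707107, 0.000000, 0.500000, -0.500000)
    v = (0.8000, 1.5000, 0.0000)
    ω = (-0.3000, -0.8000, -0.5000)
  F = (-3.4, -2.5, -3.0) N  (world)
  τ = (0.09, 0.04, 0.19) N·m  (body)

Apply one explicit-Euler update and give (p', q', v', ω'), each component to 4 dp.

ω×(Iω) gyroscopic = (-0.0240, 0.0060, 0.0048)
angular accel α = (0.9500, 0.2429, 2.3150)
ω' = ω + α·dt = (-0.2620, -0.7903, -0.4074)
2q̇ = q⊗(0,ω) = (0.1500000, -0.8621321, -0.4156856, -0.2035535)
q + ½dt·q⊗(0,ω), renormalized = (0.7100, -0.0172, 0.4916, -0.5040)
p + v·dt = (-1.2680, -1.8400, -2.5000)
new velocity v' = (0.5280, 1.3000, -0.2400)

p' = (-1.2680, -1.8400, -2.5000)
q' = (0.7100, -0.0172, 0.4916, -0.5040)
v' = (0.5280, 1.3000, -0.2400)
ω' = (-0.2620, -0.7903, -0.4074)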